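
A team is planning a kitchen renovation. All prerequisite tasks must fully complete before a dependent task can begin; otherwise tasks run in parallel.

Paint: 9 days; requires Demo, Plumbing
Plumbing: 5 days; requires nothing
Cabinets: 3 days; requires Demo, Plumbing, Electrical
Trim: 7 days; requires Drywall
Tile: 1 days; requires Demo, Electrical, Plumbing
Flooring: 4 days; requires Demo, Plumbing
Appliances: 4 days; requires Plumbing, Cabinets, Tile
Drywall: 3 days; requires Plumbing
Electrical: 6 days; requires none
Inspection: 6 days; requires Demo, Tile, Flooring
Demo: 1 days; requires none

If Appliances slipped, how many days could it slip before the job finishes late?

Critical path: Plumbing→Drywall→Trim = 5+3+7 = 15, so the finish is 15 days.
Appliances finishes as early as 13 and must finish by 15.
Slack of Appliances = 11 − 9 = 2 days.

2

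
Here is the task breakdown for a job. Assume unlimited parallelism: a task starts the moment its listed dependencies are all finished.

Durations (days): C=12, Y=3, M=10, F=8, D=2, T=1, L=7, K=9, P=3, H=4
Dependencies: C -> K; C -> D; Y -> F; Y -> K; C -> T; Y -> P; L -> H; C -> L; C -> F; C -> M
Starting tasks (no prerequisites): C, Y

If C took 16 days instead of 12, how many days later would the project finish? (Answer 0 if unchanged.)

Critical path before the change: C→L→H = 12+7+4 = 23 giving 23 days.
C is on the critical path; changing it to 16 makes that path 27 days.
No other chain overtakes it, so the finish is 27 days.
Change in finish: 27 − 23 = +4 days.

4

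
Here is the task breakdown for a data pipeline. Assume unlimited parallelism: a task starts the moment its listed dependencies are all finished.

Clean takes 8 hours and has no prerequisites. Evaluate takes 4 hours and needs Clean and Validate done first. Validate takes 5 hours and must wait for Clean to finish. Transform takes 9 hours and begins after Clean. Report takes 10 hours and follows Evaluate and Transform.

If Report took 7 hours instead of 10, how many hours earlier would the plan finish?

Actual critical path: Clean→Validate→Evaluate→Report = 8+5+4+10 = 27 ⇒ 27 hours.
Report lies on that path, so at 7 hours the path becomes 24 hours.
That remains the longest chain; total 24 hours.
Change in finish: 24 − 27 = -3 hours.

3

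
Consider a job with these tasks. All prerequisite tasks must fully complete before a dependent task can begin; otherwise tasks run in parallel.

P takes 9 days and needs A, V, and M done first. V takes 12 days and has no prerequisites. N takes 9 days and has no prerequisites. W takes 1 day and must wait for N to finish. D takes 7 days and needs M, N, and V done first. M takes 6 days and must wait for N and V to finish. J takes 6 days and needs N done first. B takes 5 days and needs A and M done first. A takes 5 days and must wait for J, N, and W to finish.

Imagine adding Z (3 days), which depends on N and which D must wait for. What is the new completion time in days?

29

Originally the project takes 29 days.
With Z inserted, D now waits for max(M, N, V, Z).
New critical path: N→J→A→P = 9+6+5+9 = 29 ⇒ 29 days.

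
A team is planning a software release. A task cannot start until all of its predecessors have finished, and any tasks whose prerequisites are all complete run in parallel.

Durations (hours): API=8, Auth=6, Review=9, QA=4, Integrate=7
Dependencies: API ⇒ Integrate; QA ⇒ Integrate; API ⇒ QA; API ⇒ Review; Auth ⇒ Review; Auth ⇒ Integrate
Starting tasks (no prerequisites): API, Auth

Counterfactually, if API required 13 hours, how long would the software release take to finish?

24

The binding path is API→QA→Integrate = 8+4+7 = 19; finish at 19 hours.
API is on the critical path; changing it to 13 makes that path 24 hours.
That remains the longest chain; total 24 hours.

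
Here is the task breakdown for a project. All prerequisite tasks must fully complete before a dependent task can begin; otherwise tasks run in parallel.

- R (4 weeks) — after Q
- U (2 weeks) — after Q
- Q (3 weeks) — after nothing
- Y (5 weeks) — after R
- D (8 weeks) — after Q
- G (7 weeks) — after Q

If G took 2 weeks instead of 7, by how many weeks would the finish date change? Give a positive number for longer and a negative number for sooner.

0

Actual critical path: Q→R→Y = 3+4+5 = 12 ⇒ 12 weeks.
G is off the critical path — its longest chain is 10 weeks, giving 2 of slack.
The critical path is still Q→R→Y; finish is now 12 weeks.
Change in finish: 12 − 12 = +0 weeks.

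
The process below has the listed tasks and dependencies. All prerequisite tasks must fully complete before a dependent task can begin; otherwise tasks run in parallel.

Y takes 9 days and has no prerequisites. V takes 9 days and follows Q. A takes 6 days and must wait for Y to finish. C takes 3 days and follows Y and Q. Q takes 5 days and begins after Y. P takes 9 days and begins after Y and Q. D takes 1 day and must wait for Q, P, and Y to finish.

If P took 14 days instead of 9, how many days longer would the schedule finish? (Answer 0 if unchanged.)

The binding path is Y→Q→P→D = 9+5+9+1 = 24; finish at 24 days.
P lies on that path, so at 14 days the path becomes 29 days.
That remains the longest chain; total 29 days.
Change in finish: 29 − 24 = +5 days.

5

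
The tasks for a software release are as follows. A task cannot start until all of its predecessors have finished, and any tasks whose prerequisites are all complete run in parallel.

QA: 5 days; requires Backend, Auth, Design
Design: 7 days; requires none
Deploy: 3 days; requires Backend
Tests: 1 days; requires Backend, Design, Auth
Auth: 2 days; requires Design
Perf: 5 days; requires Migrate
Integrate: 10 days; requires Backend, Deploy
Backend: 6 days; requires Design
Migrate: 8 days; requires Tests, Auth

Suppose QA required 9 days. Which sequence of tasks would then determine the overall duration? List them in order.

The binding path is Design→Backend→Tests→Migrate→Perf = 7+6+1+8+5 = 27; finish at 27 days.
QA is off the critical path — its longest chain is 18 days, giving 9 of slack.
The critical path is still Design→Backend→Tests→Migrate→Perf; finish is now 27 days.

Design, Backend, Tests, Migrate, Perf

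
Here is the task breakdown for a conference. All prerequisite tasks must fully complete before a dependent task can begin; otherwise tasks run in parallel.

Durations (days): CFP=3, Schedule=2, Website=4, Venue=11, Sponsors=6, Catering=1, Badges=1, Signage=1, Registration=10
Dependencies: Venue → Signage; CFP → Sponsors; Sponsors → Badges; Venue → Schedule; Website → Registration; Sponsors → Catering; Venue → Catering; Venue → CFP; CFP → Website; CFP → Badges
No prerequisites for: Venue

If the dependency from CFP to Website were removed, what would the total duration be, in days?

21

With the dependency in place, Venue→CFP→Website→Registration = 11+3+4+10 = 28 sets the finish at 28 days.
Without CFP→Website, Website's earliest start moves from 14 to 0.
New critical path: Venue→CFP→Sponsors→Catering = 11+3+6+1 = 21 ⇒ 21 days.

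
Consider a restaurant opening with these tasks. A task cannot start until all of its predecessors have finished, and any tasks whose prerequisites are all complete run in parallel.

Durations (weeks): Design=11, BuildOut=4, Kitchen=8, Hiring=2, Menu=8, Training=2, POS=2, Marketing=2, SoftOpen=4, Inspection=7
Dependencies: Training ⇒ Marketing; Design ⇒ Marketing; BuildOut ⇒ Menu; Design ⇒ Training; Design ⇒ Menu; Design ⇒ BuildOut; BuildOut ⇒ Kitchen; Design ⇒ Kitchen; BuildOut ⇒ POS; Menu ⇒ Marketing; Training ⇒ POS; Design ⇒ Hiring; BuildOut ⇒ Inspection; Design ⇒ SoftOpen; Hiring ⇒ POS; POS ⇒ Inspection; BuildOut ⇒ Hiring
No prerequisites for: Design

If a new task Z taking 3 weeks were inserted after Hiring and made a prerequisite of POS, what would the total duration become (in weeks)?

Originally the restaurant opening takes 26 weeks.
With Z inserted, POS now waits for max(Training, BuildOut, Hiring, Z).
New critical path: Design→BuildOut→Hiring→Z→POS→Inspection = 11+4+2+3+2+7 = 29 ⇒ 29 weeks.

29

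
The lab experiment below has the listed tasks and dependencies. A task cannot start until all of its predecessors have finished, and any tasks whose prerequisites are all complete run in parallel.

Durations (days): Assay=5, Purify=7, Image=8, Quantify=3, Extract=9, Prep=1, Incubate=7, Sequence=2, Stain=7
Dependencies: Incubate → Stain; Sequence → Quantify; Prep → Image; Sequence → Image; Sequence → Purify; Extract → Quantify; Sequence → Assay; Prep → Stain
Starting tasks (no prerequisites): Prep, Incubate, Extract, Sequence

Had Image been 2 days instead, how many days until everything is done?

14

As given, the longest chain is Incubate→Stain = 7+7 = 14, so the finish is 14 days.
The longest path through Image is only 10 days, so Image has float 4.
The critical path is still Incubate→Stain; finish is now 14 days.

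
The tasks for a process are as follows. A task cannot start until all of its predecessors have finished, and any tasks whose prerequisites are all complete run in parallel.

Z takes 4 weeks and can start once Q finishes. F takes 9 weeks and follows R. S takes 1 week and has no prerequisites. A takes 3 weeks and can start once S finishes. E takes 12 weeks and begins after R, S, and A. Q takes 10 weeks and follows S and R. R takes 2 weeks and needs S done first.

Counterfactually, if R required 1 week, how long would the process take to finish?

The binding path is S→R→Q→Z = 1+2+10+4 = 17; finish at 17 weeks.
Since R is critical, the -1 change carries straight to that chain (now 16 weeks).
The critical path is still S→R→Q→Z; finish is now 16 weeks.

16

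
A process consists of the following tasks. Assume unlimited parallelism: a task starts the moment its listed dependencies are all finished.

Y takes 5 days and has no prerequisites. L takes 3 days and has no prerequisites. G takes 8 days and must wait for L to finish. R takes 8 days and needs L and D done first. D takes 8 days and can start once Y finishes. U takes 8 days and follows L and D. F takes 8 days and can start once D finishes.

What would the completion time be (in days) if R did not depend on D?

21

Original critical path: Y→D→R = 5+8+8 = 21 ⇒ 21 days.
Without D→R, R's earliest start moves from 13 to 3.
After: Y→D→U = 5+8+8 = 21 → 21 days.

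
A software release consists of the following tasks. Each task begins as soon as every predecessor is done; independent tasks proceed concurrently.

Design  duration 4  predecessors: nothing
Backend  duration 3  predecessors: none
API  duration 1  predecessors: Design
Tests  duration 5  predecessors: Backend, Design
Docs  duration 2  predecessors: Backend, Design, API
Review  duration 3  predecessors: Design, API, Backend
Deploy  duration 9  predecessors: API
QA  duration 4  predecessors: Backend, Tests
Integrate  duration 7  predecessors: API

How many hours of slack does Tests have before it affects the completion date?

1

The longest chain is Design→API→Deploy = 4+1+9 = 14; overall finish 14 hours.
The longest chain containing Tests totals 13 hours.
Float = 14 − 13 = 1.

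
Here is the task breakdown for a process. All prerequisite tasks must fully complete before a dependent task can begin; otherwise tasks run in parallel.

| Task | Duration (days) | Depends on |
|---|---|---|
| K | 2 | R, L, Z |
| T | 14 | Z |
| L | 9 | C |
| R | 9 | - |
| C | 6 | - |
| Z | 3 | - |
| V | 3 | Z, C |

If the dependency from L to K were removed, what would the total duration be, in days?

17

Before: longest chain C→L→K = 6+9+2 = 17, finish 17.
Without L→K, K's earliest start moves from 15 to 9.
New critical path: Z→T = 3+14 = 17 ⇒ 17 days.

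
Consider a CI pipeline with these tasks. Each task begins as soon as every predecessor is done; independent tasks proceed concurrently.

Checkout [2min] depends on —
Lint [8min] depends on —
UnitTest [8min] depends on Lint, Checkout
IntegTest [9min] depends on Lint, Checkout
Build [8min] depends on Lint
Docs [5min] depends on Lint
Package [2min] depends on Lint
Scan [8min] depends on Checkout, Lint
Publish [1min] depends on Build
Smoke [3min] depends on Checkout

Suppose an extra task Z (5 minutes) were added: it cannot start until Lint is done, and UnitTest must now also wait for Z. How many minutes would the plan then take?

Originally the plan takes 17 minutes.
With Z inserted, UnitTest now waits for max(Lint, Checkout, Z).
New critical path: Lint→Z→UnitTest = 8+5+8 = 21 ⇒ 21 minutes.

21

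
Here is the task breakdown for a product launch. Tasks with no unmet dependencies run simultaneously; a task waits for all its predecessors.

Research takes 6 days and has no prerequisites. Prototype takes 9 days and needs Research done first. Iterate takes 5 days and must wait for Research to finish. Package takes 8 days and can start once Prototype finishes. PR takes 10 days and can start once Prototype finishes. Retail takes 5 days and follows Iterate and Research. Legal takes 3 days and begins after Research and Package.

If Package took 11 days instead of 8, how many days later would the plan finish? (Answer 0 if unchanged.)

The binding path is Research→Prototype→Package→Legal = 6+9+8+3 = 26; finish at 26 days.
Package is on the critical path; changing it to 11 makes that path 29 days.
That remains the longest chain; total 29 days.
Change in finish: 29 − 26 = +3 days.

3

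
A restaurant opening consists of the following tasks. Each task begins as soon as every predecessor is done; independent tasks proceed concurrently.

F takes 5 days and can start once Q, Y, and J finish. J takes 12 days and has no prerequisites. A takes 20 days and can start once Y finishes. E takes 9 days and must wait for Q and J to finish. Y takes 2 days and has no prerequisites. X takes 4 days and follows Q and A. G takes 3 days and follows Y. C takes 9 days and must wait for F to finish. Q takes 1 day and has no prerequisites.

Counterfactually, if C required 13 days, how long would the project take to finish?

Actual critical path: J→F→C = 12+5+9 = 26 ⇒ 26 days.
C lies on that path, so at 13 days the path becomes 30 days.
The critical path is still J→F→C; finish is now 30 days.

30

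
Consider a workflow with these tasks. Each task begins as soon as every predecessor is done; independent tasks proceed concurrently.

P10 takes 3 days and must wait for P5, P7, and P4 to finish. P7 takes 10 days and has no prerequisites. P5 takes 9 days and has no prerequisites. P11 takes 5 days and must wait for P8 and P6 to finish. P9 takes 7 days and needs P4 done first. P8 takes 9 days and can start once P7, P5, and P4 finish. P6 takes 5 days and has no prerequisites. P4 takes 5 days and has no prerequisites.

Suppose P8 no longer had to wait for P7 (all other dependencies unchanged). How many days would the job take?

23

With the dependency in place, P7→P8→P11 = 10+9+5 = 24 sets the finish at 24 days.
Without P7→P8, P8's earliest start moves from 10 to 9.
After: P5→P8→P11 = 9+9+5 = 23 → 23 days.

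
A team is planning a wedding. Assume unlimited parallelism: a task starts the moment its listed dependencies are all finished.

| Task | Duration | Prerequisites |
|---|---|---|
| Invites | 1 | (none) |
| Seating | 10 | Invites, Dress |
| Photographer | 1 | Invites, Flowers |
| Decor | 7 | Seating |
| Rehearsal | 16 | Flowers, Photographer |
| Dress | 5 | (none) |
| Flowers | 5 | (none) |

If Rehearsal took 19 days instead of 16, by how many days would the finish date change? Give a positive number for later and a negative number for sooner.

Actual critical path: Flowers→Photographer→Rehearsal = 5+1+16 = 22 ⇒ 22 days.
Since Rehearsal is critical, the +3 change carries straight to that chain (now 25 days).
That remains the longest chain; total 25 days.
Change in finish: 25 − 22 = +3 days.

3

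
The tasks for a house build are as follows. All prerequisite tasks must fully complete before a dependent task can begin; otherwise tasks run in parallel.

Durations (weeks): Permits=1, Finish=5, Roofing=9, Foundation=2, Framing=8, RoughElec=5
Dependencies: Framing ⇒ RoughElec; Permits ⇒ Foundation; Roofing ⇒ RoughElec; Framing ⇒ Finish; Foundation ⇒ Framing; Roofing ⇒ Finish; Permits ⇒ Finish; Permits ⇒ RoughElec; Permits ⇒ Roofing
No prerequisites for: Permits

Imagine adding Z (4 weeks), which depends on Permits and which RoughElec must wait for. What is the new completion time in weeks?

Originally the job takes 16 weeks.
With Z inserted, RoughElec now waits for max(Framing, Roofing, Permits, Z).
New critical path: Permits→Foundation→Framing→RoughElec = 1+2+8+5 = 16 ⇒ 16 weeks.

16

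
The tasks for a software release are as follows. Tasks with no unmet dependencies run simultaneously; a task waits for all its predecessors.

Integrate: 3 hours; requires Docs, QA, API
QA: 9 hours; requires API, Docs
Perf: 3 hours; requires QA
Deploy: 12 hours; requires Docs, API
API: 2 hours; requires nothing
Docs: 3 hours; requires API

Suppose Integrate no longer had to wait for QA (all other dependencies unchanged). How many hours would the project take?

Before: longest chain API→Docs→Deploy = 2+3+12 = 17, finish 17.
Without QA→Integrate, Integrate's earliest start moves from 14 to 5.
After: API→Docs→Deploy = 2+3+12 = 17 → 17 hours.

17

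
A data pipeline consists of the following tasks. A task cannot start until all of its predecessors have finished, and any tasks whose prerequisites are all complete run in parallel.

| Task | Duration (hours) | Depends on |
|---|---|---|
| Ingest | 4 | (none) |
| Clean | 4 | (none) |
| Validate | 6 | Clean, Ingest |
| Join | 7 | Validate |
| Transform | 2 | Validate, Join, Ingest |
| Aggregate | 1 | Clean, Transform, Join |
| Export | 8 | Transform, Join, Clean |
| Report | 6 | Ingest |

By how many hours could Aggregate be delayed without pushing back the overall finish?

7

The longest chain is Ingest→Validate→Join→Transform→Export = 4+6+7+2+8 = 27; overall finish 27 hours.
Longest path through Aggregate: 20 hours (earliest finish 20, latest finish 27).
Slack of Aggregate = 26 − 19 = 7 hours.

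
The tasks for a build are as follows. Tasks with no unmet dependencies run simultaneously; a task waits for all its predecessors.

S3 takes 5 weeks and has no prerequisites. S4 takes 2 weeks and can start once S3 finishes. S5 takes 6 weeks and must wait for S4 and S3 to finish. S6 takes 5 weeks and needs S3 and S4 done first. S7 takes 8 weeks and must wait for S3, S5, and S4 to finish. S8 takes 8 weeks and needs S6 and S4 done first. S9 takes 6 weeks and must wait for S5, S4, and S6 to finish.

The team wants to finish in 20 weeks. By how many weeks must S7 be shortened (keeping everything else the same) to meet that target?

Current finish: 21 weeks; target: 20.
S7 is on every critical path, so each week cut from S7 cuts the finish by one (this holds down to a finish of 20).
Need 21 − 20 = 1 week off S7 → S7 becomes 7 weeks, finish becomes 20.

1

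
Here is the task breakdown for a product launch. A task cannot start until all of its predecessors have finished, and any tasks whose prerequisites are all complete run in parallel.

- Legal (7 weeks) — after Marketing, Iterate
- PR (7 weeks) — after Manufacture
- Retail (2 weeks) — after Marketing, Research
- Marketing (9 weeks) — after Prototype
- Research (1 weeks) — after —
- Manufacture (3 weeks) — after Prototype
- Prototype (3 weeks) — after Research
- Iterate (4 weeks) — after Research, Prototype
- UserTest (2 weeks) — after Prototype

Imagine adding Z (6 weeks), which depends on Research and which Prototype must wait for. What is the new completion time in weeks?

Originally the product launch takes 20 weeks.
With Z inserted, Prototype now waits for max(Research, Z).
New critical path: Research→Z→Prototype→Marketing→Legal = 1+6+3+9+7 = 26 ⇒ 26 weeks.

26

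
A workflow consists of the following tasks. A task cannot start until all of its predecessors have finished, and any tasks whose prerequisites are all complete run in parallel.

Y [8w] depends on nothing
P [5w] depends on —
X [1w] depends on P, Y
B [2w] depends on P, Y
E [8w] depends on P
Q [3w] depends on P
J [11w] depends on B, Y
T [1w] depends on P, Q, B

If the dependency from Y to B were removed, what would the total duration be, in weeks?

With the dependency in place, Y→B→J = 8+2+11 = 21 sets the finish at 21 weeks.
Without Y→B, B's earliest start moves from 8 to 5.
New critical path: Y→J = 8+11 = 19 ⇒ 19 weeks.

19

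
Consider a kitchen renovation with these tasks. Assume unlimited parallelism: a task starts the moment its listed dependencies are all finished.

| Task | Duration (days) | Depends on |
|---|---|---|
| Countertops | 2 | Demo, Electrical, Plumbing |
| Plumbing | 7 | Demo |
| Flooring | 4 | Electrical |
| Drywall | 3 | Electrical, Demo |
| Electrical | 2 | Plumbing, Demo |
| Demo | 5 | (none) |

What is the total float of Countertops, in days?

Demo→Plumbing→Electrical→Flooring = 5+7+2+4 = 18 sets the makespan at 18 days.
Longest path through Countertops: 16 days (earliest finish 16, latest finish 18).
Slack of Countertops = 16 − 14 = 2 days.

2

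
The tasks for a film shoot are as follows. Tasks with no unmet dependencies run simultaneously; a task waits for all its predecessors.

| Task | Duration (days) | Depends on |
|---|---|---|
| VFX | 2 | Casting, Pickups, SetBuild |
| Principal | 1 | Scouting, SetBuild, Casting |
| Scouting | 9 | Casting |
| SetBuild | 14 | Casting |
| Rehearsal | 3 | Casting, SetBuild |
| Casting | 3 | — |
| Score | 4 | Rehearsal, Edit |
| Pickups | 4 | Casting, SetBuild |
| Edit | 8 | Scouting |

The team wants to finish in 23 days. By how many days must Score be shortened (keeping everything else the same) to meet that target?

Current finish: 24 days; target: 23.
Score is on every critical path, so each day cut from Score cuts the finish by one (this holds down to a finish of 23).
Need 24 − 23 = 1 day off Score → Score becomes 3 days, finish becomes 23.

1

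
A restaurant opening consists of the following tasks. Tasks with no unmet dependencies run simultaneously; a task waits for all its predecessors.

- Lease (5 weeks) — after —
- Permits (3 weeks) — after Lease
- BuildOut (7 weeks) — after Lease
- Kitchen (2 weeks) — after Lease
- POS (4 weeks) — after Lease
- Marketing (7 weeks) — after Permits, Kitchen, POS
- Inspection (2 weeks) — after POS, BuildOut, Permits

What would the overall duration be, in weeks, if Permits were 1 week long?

As given, the longest chain is Lease→POS→Marketing = 5+4+7 = 16, so the finish is 16 weeks.
Permits is off the critical path — its longest chain is 15 weeks, giving 1 of slack.
No other chain overtakes it, so the finish is 16 weeks.

16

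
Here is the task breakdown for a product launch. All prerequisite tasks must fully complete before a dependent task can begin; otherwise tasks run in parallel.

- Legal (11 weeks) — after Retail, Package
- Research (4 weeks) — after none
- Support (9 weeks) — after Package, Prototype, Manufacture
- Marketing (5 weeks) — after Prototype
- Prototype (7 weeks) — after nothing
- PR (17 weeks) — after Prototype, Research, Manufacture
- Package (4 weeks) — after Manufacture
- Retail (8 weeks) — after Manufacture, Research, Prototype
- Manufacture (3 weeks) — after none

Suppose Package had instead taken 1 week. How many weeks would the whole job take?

26

Baseline: Prototype→Retail→Legal = 7+8+11 = 26 → 26 weeks.
Package is off the critical path — its longest chain is 18 weeks, giving 8 of slack.
No other chain overtakes it, so the finish is 26 weeks.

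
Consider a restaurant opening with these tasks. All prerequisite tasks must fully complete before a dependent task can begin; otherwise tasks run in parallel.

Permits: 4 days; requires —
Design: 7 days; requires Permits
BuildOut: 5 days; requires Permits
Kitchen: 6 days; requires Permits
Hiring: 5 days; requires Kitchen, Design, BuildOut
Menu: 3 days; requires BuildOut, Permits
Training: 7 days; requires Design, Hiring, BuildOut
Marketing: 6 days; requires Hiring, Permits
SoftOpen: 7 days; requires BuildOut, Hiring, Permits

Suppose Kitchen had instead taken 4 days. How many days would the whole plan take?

23

Actual critical path: Permits→Design→Hiring→Training = 4+7+5+7 = 23 ⇒ 23 days.
The longest path through Kitchen is only 22 days, so Kitchen has float 1.
The critical path is still Permits→Design→Hiring→Training; finish is now 23 days.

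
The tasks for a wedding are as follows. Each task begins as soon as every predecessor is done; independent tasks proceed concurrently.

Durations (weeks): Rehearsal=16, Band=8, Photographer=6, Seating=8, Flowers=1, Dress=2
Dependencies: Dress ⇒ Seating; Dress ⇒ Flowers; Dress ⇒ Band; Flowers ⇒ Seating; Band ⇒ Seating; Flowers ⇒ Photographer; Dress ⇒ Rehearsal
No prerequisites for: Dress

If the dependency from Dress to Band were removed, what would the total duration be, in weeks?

With the dependency in place, Dress→Band→Seating = 2+8+8 = 18 sets the finish at 18 weeks.
Without Dress→Band, Band's earliest start moves from 2 to 0.
The longest chain is now Dress→Rehearsal = 2+16 = 18, so the plan takes 18 weeks.

18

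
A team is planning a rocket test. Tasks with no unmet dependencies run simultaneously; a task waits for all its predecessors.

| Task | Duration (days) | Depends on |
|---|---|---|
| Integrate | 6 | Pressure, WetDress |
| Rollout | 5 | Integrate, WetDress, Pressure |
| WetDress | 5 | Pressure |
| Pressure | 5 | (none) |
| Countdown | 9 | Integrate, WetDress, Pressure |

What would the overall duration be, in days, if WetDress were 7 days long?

27

Critical path before the change: Pressure→WetDress→Integrate→Countdown = 5+5+6+9 = 25 giving 25 days.
WetDress is on the critical path; changing it to 7 makes that path 27 days.
No other chain overtakes it, so the finish is 27 days.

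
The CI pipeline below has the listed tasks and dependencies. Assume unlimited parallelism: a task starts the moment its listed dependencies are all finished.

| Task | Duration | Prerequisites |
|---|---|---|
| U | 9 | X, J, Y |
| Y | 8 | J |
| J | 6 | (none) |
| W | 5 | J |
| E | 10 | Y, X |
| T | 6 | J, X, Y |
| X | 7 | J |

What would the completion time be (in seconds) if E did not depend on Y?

Before: longest chain J→Y→E = 6+8+10 = 24, finish 24.
Without Y→E, E's earliest start moves from 14 to 13.
New critical path: J→X→E = 6+7+10 = 23 ⇒ 23 seconds.

23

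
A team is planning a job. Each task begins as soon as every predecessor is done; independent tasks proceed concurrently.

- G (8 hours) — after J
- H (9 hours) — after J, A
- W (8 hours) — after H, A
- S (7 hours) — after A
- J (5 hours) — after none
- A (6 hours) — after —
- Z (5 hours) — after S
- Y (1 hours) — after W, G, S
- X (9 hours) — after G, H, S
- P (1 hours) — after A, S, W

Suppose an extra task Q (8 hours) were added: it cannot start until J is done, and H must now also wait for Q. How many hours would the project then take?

Originally the project takes 24 hours.
With Q inserted, H now waits for max(J, A, Q).
New critical path: J→Q→H→W→P = 5+8+9+8+1 = 31 ⇒ 31 hours.

31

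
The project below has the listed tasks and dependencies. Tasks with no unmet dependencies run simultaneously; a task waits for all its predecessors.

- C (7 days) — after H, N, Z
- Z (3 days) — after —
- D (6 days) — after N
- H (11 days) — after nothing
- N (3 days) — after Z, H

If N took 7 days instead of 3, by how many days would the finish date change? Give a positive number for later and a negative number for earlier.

4

The binding path is H→N→C = 11+3+7 = 21; finish at 21 days.
Since N is critical, the +4 change carries straight to that chain (now 25 days).
The critical path is still H→N→C; finish is now 25 days.
Change in finish: 25 − 21 = +4 days.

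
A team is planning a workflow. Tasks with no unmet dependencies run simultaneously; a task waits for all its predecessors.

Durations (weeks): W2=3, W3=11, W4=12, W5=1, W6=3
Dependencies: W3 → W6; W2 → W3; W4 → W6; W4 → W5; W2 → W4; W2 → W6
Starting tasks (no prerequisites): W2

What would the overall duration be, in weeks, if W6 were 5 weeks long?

The binding path is W2→W4→W6 = 3+12+3 = 18; finish at 18 weeks.
W6 lies on that path, so at 5 weeks the path becomes 20 weeks.
The critical path is still W2→W4→W6; finish is now 20 weeks.

20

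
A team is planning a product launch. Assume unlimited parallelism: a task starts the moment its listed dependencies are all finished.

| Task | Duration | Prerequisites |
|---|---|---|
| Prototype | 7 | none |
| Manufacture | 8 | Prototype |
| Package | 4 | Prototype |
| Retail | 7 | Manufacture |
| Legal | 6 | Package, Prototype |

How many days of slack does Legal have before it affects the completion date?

Prototype→Manufacture→Retail = 7+8+7 = 22 sets the makespan at 22 days.
Legal finishes as early as 17 and must finish by 22.
Slack of Legal = 16 − 11 = 5 days.

5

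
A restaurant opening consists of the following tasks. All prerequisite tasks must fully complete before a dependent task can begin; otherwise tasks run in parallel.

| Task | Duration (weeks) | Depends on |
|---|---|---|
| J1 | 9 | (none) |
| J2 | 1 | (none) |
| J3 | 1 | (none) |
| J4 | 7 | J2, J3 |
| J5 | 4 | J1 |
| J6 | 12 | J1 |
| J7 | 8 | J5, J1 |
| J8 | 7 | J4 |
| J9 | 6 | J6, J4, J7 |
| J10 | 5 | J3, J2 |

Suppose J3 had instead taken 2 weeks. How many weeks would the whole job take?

Baseline: J1→J5→J7→J9 = 9+4+8+6 = 27 → 27 weeks.
J3 is off the critical path — its longest chain is 15 weeks, giving 12 of slack.
The critical path is still J1→J5→J7→J9; finish is now 27 weeks.

27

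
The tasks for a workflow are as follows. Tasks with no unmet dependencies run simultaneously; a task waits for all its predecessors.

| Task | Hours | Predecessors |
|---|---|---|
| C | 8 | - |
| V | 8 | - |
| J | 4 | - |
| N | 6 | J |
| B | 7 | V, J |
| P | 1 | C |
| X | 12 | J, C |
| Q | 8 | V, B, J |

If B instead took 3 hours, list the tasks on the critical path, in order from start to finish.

The binding path is V→B→Q = 8+7+8 = 23; finish at 23 hours.
Since B is critical, the -4 change carries straight to that chain (now 19 hours).
Now C→X = 8+12 = 20 is longest, so the finish becomes 20 hours.

C, X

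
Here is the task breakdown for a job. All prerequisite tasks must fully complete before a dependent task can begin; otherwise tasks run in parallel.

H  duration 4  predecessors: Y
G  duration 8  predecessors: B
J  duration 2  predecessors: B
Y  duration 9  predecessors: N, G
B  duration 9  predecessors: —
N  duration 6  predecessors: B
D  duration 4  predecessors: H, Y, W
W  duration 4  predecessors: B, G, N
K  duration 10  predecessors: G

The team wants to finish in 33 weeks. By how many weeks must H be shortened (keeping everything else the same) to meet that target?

1

Current finish: 34 weeks; target: 33.
H is on every critical path, so each week cut from H cuts the finish by one (this holds down to a finish of 31).
Need 34 − 33 = 1 week off H → H becomes 3 weeks, finish becomes 33.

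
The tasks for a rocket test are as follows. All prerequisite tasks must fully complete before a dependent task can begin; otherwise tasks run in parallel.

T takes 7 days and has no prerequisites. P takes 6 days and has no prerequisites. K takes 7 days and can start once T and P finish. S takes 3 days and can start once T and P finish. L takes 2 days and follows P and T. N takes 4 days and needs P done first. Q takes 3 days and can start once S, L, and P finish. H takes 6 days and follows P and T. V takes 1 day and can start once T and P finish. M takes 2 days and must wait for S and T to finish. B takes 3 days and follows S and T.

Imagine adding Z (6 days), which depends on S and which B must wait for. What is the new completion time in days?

Originally the schedule takes 14 days.
With Z inserted, B now waits for max(S, T, Z).
New critical path: T→S→Z→B = 7+3+6+3 = 19 ⇒ 19 days.

19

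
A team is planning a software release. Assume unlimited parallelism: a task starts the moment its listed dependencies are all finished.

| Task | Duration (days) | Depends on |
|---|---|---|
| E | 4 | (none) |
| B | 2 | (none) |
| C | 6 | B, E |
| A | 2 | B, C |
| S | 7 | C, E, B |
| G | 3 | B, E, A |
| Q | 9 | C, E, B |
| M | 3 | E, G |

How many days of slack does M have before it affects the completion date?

Critical path: E→C→Q = 4+6+9 = 19, so the finish is 19 days.
M finishes as early as 18 and must finish by 19.
Slack of M = 16 − 15 = 1 day.

1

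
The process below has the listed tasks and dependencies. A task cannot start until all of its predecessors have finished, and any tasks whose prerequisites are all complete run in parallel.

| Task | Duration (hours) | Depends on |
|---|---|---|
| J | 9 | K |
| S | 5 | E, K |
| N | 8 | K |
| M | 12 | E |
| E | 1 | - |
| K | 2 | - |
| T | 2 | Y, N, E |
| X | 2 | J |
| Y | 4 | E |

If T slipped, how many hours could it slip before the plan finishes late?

Critical path: K→J→X = 2+9+2 = 13, so the finish is 13 hours.
Longest path through T: 12 hours (earliest finish 12, latest finish 13).
Slack of T = 11 − 10 = 1 hour.

1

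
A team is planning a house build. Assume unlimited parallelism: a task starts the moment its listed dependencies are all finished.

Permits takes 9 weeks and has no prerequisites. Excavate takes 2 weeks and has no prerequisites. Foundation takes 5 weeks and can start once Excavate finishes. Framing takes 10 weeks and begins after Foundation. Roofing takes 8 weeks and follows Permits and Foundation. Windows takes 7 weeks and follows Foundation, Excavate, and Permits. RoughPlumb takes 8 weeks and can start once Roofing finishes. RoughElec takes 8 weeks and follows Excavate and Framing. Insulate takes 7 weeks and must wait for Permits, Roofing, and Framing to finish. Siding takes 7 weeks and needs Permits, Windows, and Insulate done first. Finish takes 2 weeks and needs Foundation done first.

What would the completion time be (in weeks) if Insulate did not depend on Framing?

31

With the dependency in place, Permits→Roofing→Insulate→Siding = 9+8+7+7 = 31 sets the finish at 31 weeks.
Dropping Framing→Insulate doesn't change Insulate's earliest start (17); another predecessor still binds.
New critical path: Permits→Roofing→Insulate→Siding = 9+8+7+7 = 31 ⇒ 31 weeks.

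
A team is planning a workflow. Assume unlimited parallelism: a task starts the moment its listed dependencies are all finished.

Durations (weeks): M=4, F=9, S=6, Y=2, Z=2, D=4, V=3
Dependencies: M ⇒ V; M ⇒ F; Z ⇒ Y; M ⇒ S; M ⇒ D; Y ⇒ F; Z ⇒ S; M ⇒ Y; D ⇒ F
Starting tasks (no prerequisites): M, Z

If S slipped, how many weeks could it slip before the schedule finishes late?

The longest chain is M→D→F = 4+4+9 = 17; overall finish 17 weeks.
Longest path through S: 10 weeks (earliest finish 10, latest finish 17).
So S can slip 17 − 10 = 7 weeks.

7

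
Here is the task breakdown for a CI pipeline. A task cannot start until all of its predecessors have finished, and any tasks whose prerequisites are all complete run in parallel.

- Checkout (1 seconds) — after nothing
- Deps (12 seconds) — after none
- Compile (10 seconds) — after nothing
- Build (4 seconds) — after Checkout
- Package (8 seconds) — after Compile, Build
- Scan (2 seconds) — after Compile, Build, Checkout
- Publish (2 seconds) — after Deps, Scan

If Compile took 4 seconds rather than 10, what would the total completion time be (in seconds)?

As given, the longest chain is Compile→Package = 10+8 = 18, so the finish is 18 seconds.
Compile is on the critical path; changing it to 4 makes that path 12 seconds.
New critical path: Deps→Publish = 12+2 = 14 ⇒ 14 seconds.

14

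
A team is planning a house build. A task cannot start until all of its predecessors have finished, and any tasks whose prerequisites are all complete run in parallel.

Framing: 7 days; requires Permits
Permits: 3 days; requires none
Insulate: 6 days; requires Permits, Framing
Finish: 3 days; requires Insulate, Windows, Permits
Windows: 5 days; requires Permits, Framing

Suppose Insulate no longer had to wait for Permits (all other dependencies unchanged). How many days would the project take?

Before: longest chain Permits→Framing→Insulate→Finish = 3+7+6+3 = 19, finish 19.
Dropping Permits→Insulate doesn't change Insulate's earliest start (10); another predecessor still binds.
The longest chain is now Permits→Framing→Insulate→Finish = 3+7+6+3 = 19, so the project takes 19 days.

19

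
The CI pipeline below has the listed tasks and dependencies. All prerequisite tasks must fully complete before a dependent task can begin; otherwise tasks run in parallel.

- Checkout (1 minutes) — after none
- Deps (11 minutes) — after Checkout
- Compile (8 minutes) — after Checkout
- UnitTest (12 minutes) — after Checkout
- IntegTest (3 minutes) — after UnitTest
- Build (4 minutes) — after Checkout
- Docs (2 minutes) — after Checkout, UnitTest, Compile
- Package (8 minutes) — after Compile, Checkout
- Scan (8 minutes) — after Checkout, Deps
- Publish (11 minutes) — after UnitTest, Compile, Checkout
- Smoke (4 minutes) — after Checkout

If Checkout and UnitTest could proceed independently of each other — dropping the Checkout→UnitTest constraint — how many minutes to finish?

With the dependency in place, Checkout→UnitTest→Publish = 1+12+11 = 24 sets the finish at 24 minutes.
Without Checkout→UnitTest, UnitTest's earliest start moves from 1 to 0.
New critical path: UnitTest→Publish = 12+11 = 23 ⇒ 23 minutes.

23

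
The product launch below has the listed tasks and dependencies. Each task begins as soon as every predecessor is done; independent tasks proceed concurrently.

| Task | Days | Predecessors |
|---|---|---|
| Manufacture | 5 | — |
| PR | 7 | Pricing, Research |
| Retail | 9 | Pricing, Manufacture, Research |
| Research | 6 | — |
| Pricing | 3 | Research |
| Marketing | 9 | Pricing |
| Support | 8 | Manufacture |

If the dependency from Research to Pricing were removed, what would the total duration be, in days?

15

Before: longest chain Research→Pricing→Marketing = 6+3+9 = 18, finish 18.
Without Research→Pricing, Pricing's earliest start moves from 6 to 0.
After: Research→Retail = 6+9 = 15 → 15 days.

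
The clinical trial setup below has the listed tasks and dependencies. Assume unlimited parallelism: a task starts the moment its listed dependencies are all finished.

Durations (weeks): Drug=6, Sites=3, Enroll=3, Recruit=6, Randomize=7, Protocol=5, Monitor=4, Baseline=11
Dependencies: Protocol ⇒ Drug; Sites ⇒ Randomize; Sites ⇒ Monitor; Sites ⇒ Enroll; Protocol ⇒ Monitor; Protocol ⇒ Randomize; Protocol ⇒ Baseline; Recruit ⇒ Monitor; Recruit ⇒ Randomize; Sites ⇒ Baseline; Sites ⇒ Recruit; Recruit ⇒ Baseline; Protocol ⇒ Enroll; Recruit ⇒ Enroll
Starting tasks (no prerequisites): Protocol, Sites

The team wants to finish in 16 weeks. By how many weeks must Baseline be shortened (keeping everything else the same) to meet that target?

Current finish: 20 weeks; target: 16.
Baseline is on every critical path, so each week cut from Baseline cuts the finish by one (this holds down to a finish of 16).
Need 20 − 16 = 4 weeks off Baseline → Baseline becomes 7 weeks, finish becomes 16.

4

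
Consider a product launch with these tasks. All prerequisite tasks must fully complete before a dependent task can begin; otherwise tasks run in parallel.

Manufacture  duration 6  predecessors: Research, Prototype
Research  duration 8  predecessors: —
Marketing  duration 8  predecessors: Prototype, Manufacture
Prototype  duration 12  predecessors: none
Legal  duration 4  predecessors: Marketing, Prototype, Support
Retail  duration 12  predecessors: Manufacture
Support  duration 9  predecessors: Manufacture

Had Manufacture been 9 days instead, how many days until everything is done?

Baseline: Prototype→Manufacture→Support→Legal = 12+6+9+4 = 31 → 31 days.
Manufacture lies on that path, so at 9 days the path becomes 34 days.
That remains the longest chain; total 34 days.

34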